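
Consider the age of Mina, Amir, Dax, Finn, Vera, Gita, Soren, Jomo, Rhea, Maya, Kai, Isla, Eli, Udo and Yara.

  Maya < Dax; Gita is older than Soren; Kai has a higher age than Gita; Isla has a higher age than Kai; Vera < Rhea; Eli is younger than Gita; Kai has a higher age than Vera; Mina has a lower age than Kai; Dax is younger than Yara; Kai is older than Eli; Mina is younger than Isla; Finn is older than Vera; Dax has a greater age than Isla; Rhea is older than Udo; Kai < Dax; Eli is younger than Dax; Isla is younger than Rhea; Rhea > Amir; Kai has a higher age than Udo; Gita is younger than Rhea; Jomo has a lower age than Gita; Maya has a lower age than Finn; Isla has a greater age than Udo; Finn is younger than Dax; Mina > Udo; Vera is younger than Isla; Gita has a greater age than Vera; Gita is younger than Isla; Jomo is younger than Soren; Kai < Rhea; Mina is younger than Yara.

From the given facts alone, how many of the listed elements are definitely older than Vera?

7

The elements the relations force above Vera are Gita, Kai, Finn, Isla, Dax, Rhea, Yara — no chain reaches any other.
That is 7.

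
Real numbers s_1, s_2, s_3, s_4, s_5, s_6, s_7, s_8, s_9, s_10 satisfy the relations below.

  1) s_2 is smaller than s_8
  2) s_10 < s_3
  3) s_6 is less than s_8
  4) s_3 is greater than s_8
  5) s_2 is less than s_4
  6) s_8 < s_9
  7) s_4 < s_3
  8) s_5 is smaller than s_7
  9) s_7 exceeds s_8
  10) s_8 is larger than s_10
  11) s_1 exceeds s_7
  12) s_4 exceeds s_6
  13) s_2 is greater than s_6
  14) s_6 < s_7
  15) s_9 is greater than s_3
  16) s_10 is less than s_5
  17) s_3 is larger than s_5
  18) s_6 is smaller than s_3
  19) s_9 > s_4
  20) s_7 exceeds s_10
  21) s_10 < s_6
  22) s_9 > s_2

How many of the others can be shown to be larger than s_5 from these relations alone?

4

The elements the relations force above s_5 are s_7, s_3, s_9, s_1 — no chain reaches any other.
That is 4.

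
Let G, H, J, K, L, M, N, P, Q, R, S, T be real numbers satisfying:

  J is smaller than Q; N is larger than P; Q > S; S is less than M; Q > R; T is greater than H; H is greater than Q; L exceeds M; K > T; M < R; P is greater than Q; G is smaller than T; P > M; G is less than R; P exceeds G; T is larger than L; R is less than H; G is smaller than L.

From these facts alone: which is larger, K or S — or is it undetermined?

K

S < M < L < T < K, by transitivity through M, L, T.
So K is larger.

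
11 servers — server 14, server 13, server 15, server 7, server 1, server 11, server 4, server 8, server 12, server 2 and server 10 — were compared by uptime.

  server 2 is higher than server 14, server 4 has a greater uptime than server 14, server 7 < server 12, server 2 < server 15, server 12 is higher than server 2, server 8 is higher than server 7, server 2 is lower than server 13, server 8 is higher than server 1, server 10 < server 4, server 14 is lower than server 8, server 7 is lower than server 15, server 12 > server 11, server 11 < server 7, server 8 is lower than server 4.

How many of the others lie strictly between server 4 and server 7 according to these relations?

The relations place server 7 below server 4. An element lies strictly between them when it is forced above server 7 and also forced below server 4.
Above server 7: {server 12, server 15, server 8}. Below server 4: {server 11, server 10, server 1, server 14, server 8}.
Intersection: {server 8} — 1.

1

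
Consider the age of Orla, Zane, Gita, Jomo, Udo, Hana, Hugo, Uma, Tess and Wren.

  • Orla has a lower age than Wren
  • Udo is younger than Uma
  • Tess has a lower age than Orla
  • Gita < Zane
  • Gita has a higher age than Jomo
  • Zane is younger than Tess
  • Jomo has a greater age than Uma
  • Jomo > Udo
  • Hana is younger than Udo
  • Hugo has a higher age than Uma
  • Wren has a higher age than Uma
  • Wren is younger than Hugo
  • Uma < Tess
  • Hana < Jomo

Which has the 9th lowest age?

The consecutive relations fix a unique order: Hana < Udo < Uma < Jomo < Gita < Zane < Tess < Orla < Wren < Hugo.
The 9th smallest is Wren.

Wren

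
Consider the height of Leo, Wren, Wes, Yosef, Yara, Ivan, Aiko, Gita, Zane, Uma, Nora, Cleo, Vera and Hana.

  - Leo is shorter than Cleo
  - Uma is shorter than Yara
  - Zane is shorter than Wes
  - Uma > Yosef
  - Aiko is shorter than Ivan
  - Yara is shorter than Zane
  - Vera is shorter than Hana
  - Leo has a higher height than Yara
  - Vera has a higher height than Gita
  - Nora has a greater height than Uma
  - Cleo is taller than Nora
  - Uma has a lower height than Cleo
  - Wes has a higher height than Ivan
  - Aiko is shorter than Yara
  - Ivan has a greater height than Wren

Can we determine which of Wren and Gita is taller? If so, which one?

Following every chain through Gita: above Gita we get Vera, Hana.
Wren is not reached, and no chain runs the other way from Wren to Gita.
So the given relations leave the order of Gita and Wren undetermined.

undetermined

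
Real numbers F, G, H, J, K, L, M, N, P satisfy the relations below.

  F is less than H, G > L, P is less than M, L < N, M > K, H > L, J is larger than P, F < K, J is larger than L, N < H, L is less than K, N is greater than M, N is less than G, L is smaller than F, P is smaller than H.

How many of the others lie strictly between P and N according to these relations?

1

The relations place P below N. An element lies strictly between them when it is forced above P and also forced below N.
Above P: {J, M, H, G}. Below N: {L, F, K, M}.
Intersection: {M} — 1.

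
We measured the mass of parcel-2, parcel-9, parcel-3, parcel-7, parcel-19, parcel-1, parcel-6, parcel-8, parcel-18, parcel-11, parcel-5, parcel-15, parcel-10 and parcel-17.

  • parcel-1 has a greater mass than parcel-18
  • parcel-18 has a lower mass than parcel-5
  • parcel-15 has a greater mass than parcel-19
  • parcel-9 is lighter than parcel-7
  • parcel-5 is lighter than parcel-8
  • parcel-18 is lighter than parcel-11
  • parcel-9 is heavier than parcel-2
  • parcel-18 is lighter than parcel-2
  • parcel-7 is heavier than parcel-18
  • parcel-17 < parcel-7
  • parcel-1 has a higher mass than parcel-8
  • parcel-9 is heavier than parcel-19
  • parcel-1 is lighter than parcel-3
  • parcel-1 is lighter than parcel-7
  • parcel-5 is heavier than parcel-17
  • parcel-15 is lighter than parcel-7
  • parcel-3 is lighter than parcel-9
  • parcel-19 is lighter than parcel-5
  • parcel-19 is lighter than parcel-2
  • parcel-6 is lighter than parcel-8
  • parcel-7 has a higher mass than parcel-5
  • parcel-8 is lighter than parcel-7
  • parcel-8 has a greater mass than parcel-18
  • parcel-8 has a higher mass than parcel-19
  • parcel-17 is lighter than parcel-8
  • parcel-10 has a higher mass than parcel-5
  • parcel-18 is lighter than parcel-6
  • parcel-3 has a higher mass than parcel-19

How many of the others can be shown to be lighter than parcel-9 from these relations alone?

9

The elements the relations force below parcel-9 are parcel-19, parcel-18, parcel-17, parcel-5, parcel-6, parcel-8, parcel-1, parcel-3, parcel-2 — no chain reaches any other.
That is 9.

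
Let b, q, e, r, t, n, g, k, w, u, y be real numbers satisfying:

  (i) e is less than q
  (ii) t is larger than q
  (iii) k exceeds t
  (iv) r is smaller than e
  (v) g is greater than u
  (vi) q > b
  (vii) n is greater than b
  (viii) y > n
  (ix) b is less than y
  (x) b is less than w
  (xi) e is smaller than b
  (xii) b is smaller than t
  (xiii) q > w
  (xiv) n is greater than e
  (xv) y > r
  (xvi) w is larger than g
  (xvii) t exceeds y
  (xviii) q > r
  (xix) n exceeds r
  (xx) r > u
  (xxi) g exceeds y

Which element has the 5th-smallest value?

n

The consecutive relations fix a unique order: u < r < e < b < n < y < g < w < q < t < k.
Counting 5 from the smallest end gives n.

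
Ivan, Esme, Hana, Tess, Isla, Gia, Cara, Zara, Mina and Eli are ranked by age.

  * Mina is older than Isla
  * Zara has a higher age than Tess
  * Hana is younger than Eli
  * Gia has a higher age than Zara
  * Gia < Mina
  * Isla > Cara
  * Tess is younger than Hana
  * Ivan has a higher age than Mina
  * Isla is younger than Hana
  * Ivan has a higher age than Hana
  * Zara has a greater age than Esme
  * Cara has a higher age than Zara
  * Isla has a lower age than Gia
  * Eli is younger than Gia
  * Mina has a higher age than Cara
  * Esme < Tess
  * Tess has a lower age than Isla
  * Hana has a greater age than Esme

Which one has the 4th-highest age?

Piecing the relations together gives one ordering: Esme < Tess < Zara < Cara < Isla < Hana < Eli < Gia < Mina < Ivan.
The 4th largest is Eli.

Eli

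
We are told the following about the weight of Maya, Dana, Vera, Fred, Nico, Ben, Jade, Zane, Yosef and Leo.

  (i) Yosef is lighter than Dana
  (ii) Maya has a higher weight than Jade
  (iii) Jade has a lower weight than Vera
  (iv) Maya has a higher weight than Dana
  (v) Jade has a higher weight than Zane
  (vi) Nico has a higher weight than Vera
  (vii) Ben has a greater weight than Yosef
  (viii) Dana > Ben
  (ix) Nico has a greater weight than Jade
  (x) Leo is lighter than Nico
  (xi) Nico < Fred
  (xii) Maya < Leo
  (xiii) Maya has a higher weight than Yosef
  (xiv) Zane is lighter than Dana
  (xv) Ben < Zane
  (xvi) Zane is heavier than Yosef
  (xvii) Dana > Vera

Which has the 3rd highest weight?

Chaining the given pairs: Yosef < Ben < Zane < Jade < Vera < Dana < Maya < Leo < Nico < Fred.
The 3rd largest is Leo.

Leo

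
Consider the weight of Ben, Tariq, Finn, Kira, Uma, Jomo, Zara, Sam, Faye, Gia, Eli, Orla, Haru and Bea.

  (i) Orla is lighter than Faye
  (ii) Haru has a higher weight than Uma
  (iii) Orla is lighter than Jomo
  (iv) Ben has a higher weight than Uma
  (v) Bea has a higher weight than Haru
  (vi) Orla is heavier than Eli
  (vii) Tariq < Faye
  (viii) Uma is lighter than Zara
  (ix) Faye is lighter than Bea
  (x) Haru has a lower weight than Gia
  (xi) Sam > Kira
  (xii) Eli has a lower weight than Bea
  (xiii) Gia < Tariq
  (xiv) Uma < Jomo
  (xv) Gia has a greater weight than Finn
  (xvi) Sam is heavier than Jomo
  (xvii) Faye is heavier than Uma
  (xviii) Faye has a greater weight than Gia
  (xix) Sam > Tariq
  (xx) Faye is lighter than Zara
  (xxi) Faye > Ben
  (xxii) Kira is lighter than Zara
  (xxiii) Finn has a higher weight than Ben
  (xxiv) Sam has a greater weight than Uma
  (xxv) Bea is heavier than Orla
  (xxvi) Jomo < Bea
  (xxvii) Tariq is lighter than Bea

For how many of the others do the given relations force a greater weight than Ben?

7

From Ben the given relations immediately reach Finn, Faye.
From those, Gia, Zara, Bea — 5 in total.
From those, Tariq — 6 in total.
From those, Sam — 7 in total.
No other element is forced above Ben by the given relations, so the count is 7.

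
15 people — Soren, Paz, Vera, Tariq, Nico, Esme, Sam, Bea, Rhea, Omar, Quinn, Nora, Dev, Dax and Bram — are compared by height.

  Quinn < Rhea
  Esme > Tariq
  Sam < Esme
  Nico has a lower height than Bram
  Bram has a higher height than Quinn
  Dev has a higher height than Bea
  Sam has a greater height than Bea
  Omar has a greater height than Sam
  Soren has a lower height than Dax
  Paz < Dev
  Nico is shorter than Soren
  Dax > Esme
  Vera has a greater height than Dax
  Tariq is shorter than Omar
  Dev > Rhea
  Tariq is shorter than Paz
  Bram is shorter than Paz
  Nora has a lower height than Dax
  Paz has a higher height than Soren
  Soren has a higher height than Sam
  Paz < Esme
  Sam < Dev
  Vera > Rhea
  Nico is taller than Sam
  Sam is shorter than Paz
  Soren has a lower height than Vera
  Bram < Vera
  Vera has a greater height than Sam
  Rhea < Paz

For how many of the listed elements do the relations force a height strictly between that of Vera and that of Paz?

Chaining upward from Paz reaches: Dev, Esme, Dax.
Chaining downward from Vera reaches: Bea, Sam, Tariq, Quinn, Nora, Nico, Soren, Bram, Rhea, Esme, Dax.
Strictly between Paz and Vera are those in both lists: Esme, Dax — 2 elements.

2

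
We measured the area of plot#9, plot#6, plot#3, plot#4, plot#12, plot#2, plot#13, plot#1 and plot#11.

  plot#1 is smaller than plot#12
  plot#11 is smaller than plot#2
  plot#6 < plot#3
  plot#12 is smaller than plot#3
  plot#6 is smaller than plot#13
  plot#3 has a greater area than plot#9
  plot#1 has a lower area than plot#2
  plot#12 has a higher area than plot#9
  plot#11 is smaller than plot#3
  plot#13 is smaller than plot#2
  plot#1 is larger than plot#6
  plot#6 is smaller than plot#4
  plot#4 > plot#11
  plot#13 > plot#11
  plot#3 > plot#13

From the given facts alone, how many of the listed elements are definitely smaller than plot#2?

4

Directly below plot#2: plot#11, plot#1, plot#13.
One step further: plot#6 (4 so far).
No other element is forced below plot#2 by the given relations, so the count is 4.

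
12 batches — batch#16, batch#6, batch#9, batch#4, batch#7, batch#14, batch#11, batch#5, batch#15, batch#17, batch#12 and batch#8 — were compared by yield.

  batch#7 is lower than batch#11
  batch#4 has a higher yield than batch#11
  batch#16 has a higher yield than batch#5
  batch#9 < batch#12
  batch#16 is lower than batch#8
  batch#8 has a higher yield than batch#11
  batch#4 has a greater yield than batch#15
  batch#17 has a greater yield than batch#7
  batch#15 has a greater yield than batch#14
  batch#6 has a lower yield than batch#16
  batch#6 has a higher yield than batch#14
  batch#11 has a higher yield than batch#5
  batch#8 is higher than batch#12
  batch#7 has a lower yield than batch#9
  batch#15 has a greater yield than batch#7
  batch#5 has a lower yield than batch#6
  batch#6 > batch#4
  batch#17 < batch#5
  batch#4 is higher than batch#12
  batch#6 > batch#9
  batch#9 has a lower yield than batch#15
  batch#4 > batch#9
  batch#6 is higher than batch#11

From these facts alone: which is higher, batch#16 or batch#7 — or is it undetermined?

batch#7 < batch#17 < batch#5 < batch#11 < batch#4 < batch#6 < batch#16, by transitivity through batch#17, batch#5, batch#11, batch#4, batch#6.
So batch#16 is higher.

batch#16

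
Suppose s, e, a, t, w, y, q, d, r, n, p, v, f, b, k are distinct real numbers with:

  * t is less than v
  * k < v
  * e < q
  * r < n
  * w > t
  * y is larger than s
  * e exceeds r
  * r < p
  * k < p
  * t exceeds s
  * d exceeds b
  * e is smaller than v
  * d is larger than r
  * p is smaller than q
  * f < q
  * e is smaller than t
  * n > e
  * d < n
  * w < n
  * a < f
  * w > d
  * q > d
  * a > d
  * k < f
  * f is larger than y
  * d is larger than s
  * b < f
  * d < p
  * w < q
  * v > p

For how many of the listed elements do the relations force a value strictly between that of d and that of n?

1

The relations place d below n. An element lies strictly between them when it is forced above d and also forced below n.
Above d: {a, p, v, w, f, q}. Below n: {s, b, r, e, t, w}.
Intersection: {w} — 1.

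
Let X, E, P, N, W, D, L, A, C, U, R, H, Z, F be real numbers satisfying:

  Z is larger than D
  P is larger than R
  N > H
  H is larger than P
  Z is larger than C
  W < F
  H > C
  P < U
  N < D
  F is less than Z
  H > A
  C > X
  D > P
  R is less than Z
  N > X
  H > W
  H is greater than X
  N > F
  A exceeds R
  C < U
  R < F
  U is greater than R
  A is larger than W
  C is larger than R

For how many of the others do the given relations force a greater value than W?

6

Directly above W: F, A, H.
One step further: N, Z (5 so far).
One step further: D (6 so far).
Nothing else is reachable above W; 6 in all.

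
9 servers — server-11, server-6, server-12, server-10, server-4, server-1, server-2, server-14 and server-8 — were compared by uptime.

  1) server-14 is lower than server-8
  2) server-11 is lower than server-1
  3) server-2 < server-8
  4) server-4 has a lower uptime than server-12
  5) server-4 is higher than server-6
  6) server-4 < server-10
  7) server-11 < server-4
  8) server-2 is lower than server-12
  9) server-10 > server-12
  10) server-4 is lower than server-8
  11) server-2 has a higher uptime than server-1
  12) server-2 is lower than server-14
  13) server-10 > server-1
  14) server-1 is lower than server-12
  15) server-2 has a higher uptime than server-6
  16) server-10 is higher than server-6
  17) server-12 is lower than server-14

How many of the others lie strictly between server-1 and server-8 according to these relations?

3

The relations place server-1 below server-8. An element lies strictly between them when it is forced above server-1 and also forced below server-8.
Above server-1: {server-2, server-12, server-14, server-10}. Below server-8: {server-6, server-11, server-2, server-4, server-12, server-14}.
Intersection: {server-2, server-12, server-14} — 3.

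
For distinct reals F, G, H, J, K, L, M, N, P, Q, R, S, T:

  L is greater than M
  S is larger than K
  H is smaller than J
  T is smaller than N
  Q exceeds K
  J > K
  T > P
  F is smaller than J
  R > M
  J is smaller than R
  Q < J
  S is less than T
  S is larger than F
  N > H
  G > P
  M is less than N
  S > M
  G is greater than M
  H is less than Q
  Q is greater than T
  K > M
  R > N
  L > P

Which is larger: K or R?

R

The relevant relations are K < S; S < T; T < Q; Q < J; J < R.
Together: K < S < T < Q < J < R.
So K < R; R is the larger of the two.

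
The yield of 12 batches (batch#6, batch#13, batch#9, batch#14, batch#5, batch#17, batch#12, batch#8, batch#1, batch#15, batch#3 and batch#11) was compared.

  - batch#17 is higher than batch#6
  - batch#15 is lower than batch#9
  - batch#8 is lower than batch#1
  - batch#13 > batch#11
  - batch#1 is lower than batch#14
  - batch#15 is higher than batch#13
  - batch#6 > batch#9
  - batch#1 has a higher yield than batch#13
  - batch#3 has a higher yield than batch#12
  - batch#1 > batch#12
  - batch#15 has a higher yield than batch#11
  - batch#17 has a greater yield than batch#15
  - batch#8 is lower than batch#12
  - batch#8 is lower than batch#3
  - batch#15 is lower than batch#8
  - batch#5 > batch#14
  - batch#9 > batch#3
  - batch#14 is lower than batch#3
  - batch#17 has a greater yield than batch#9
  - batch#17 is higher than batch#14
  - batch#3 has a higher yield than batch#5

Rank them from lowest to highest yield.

batch#11 < batch#13 < batch#15 < batch#8 < batch#12 < batch#1 < batch#14 < batch#5 < batch#3 < batch#9 < batch#6 < batch#17

Each adjacent pair is fixed by a given relation: batch#11 < batch#13; batch#13 < batch#15; batch#15 < batch#8; batch#8 < batch#12; batch#12 < batch#1; batch#1 < batch#14; batch#14 < batch#5; batch#5 < batch#3; batch#3 < batch#9; batch#9 < batch#6; batch#6 < batch#17. Chaining them end to end gives the full order.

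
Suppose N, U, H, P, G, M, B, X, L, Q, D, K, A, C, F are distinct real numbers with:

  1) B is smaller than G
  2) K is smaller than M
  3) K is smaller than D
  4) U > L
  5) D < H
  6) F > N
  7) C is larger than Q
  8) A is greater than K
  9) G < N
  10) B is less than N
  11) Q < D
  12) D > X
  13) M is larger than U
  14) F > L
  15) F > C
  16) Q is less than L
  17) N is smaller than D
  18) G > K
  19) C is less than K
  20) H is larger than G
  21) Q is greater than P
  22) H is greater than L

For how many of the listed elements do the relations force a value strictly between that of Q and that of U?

The relations place Q below U. An element lies strictly between them when it is forced above Q and also forced below U.
Above Q: {L, C, K, G, N, D, F, A, M, H}. Below U: {P, L}.
Intersection: {L} — 1.

1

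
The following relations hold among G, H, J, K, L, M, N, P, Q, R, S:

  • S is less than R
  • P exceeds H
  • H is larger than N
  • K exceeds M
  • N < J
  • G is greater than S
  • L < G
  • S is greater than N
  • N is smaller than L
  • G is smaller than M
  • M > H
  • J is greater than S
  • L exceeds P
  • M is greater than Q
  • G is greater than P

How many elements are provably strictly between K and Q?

1

The relations place Q below K. An element lies strictly between them when it is forced above Q and also forced below K.
Above Q: {M}. Below K: {N, H, S, P, L, G, M}.
Intersection: {M} — 1.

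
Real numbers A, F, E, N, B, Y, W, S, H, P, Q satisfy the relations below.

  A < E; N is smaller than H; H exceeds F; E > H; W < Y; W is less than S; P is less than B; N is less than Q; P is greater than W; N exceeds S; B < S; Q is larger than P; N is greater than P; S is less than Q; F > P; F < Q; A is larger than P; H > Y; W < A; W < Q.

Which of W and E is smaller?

W

Following the relations from W: W < P < B < S < N < H < E.
So W < E; W is the smaller of the two.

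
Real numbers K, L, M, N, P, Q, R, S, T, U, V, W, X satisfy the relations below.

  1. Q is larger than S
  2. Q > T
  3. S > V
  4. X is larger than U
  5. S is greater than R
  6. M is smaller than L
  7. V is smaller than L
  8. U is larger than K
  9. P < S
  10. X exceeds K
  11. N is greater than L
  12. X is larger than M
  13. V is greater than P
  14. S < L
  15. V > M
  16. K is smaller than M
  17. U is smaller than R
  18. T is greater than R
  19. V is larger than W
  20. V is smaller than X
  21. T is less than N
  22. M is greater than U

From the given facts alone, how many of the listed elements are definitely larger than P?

6

From P the given relations immediately reach V, S.
From those, X, L, Q — 5 in total.
From those, N — 6 in total.
No other element is forced above P by the given relations, so the count is 6.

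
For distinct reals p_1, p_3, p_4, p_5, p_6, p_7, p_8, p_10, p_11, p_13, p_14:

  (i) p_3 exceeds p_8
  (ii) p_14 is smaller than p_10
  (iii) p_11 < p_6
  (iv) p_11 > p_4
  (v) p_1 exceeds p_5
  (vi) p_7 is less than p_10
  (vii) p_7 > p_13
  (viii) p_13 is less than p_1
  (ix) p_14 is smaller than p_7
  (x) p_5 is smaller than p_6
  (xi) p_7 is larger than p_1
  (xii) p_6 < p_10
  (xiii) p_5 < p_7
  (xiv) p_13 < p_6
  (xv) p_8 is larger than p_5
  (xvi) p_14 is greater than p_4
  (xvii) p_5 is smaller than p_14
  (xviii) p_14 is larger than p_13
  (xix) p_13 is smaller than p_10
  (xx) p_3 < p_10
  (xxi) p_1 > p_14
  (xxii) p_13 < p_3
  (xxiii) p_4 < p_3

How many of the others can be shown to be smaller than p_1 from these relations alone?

4

Directly below p_1: p_5, p_13, p_14.
One step further: p_4 (4 so far).
Nothing else is reachable below p_1; 4 in all.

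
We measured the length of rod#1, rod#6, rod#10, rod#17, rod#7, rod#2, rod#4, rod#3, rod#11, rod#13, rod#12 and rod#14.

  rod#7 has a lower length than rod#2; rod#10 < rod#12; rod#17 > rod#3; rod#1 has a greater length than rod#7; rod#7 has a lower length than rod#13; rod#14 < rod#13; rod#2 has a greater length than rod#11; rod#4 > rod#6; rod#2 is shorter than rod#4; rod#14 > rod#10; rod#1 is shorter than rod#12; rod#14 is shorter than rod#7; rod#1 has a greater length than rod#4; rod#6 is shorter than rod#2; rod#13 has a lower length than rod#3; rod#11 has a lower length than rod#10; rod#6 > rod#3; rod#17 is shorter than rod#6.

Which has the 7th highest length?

rod#3

Piecing the relations together gives one ordering: rod#11 < rod#10 < rod#14 < rod#7 < rod#13 < rod#3 < rod#17 < rod#6 < rod#2 < rod#4 < rod#1 < rod#12.
Counting 7 from the largest end gives rod#3.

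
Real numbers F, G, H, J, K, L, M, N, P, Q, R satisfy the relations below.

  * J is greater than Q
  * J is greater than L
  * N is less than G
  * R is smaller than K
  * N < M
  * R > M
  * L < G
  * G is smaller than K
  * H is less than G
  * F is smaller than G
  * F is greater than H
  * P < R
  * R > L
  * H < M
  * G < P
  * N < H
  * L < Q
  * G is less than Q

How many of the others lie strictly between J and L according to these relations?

2

Chaining upward from L reaches: G, P, Q, R, K.
Chaining downward from J reaches: N, H, F, G, Q.
Strictly between L and J are those in both lists: G, Q — 2 elements.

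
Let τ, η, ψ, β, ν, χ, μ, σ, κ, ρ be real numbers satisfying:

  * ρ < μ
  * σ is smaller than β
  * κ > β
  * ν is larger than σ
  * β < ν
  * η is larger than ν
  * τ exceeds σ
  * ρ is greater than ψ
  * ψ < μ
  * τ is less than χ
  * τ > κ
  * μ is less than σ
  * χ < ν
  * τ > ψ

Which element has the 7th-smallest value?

Piecing the relations together gives one ordering: ψ < ρ < μ < σ < β < κ < τ < χ < ν < η.
The 7th smallest is τ.

τ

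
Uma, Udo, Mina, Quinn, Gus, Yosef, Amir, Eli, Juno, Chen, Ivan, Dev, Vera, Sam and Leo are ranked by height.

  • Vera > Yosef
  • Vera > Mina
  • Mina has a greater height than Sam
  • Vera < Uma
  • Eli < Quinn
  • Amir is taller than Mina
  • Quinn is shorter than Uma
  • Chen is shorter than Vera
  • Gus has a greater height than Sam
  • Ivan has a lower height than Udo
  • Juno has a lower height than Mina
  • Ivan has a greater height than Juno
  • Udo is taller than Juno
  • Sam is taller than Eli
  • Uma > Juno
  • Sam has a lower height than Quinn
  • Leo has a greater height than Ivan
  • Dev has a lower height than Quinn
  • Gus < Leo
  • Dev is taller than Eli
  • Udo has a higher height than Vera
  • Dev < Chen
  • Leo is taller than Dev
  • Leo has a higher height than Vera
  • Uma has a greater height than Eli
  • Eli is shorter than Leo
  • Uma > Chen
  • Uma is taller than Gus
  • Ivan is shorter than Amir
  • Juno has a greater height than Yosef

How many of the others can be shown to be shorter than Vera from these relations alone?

7

The elements the relations force below Vera are Yosef, Eli, Juno, Sam, Dev, Chen, Mina — no chain reaches any other.
That is 7.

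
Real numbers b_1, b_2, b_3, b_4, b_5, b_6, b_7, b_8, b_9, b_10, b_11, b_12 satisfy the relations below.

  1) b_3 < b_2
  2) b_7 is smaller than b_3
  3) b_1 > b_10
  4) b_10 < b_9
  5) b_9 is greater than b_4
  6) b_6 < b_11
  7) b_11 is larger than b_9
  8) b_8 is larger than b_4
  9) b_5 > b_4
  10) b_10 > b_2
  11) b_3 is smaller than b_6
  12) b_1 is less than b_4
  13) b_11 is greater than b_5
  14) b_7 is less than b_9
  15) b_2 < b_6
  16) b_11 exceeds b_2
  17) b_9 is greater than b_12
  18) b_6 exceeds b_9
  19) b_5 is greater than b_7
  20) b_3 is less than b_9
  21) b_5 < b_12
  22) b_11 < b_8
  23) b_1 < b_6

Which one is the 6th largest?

b_5

Piecing the relations together gives one ordering: b_7 < b_3 < b_2 < b_10 < b_1 < b_4 < b_5 < b_12 < b_9 < b_6 < b_11 < b_8.
The 6th largest is b_5.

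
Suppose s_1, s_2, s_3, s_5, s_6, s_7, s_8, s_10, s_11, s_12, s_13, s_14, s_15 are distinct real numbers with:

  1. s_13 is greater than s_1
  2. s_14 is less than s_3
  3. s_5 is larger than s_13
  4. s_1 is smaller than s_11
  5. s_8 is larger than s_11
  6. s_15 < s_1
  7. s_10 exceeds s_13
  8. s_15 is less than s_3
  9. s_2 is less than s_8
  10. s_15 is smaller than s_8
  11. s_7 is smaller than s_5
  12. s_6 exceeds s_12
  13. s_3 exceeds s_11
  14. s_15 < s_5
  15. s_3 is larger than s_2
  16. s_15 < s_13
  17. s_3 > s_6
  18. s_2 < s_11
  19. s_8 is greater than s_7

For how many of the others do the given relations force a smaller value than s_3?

7

Directly below s_3: s_6, s_15, s_2, s_14, s_11.
One step further: s_12, s_1 (7 so far).
No other element is forced below s_3 by the given relations, so the count is 7.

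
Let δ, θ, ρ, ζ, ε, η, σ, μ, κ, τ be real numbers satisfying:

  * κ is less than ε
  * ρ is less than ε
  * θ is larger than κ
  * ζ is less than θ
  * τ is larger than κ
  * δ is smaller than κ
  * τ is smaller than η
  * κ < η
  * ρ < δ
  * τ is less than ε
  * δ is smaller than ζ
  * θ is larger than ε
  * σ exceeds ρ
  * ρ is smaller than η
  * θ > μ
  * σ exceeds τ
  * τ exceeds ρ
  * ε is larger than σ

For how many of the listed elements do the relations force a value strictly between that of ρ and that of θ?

Chaining upward from ρ reaches: δ, κ, τ, η, σ, ε, ζ.
Chaining downward from θ reaches: μ, δ, κ, τ, σ, ε, ζ.
Strictly between ρ and θ are those in both lists: δ, κ, τ, σ, ε, ζ — 6 elements.

6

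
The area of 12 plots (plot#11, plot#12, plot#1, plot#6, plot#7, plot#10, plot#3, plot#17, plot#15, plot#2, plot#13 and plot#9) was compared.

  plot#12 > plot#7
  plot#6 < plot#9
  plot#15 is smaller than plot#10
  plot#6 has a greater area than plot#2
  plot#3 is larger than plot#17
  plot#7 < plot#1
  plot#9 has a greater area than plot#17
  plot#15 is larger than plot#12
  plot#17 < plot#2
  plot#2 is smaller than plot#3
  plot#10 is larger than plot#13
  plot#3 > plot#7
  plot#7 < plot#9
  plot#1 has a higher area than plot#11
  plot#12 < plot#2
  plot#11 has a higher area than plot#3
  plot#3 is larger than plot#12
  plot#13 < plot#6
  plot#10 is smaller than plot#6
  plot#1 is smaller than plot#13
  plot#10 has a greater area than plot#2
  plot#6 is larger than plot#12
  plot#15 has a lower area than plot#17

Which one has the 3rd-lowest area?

plot#15

Chaining the given pairs: plot#7 < plot#12 < plot#15 < plot#17 < plot#2 < plot#3 < plot#11 < plot#1 < plot#13 < plot#10 < plot#6 < plot#9.
Counting 3 from the smallest end gives plot#15.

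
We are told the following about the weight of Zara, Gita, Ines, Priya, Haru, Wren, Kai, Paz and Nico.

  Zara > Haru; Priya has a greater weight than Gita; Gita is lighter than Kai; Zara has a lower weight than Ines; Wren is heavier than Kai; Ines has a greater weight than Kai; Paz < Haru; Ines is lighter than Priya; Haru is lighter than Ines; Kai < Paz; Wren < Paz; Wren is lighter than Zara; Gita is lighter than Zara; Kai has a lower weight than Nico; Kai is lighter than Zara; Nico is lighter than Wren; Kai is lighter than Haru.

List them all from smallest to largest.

Nothing is placed below Gita, so it is least; from there Gita < Kai; Kai < Nico; Nico < Wren; Wren < Paz; Paz < Haru; Haru < Zara; Zara < Ines; Ines < Priya, each given directly.

Gita < Kai < Nico < Wren < Paz < Haru < Zara < Ines < Priya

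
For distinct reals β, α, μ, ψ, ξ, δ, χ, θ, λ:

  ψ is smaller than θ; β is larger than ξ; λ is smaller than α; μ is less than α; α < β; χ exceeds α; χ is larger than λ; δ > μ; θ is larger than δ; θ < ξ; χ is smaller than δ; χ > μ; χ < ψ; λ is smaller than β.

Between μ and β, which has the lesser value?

Link the given pairs in sequence: μ < α; α < χ; χ < δ; δ < θ; θ < ξ; ξ < β.
Chaining these gives μ < α < χ < δ < θ < ξ < β.
So μ < β; μ is the smaller of the two.

μ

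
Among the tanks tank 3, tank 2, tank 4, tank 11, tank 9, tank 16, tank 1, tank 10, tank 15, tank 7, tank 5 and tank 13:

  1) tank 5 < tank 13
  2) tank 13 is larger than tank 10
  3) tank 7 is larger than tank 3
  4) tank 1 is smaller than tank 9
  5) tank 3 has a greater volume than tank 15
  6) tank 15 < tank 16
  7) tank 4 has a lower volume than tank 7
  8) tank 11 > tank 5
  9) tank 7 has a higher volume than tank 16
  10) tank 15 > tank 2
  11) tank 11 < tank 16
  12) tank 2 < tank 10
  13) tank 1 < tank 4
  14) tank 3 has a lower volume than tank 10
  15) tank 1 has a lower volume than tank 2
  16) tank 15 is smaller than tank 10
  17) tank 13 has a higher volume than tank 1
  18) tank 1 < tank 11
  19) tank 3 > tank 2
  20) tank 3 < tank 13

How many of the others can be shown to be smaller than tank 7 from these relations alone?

8

Directly below tank 7: tank 4, tank 16, tank 3.
One step further: tank 1, tank 2, tank 15, tank 11 (7 so far).
One step further: tank 5 (8 so far).
Nothing else is reachable below tank 7; 8 in all.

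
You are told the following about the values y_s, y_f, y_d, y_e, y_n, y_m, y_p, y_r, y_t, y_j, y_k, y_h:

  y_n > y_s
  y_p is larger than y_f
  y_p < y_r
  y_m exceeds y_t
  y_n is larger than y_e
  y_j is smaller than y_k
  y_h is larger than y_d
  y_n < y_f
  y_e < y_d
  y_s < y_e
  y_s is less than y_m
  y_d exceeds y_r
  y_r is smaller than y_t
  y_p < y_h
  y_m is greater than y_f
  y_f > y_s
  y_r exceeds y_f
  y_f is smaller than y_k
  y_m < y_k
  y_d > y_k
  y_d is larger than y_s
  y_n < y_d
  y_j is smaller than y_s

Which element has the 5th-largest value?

y_t

The consecutive relations fix a unique order: y_j < y_s < y_e < y_n < y_f < y_p < y_r < y_t < y_m < y_k < y_d < y_h.
The 5th largest is y_t.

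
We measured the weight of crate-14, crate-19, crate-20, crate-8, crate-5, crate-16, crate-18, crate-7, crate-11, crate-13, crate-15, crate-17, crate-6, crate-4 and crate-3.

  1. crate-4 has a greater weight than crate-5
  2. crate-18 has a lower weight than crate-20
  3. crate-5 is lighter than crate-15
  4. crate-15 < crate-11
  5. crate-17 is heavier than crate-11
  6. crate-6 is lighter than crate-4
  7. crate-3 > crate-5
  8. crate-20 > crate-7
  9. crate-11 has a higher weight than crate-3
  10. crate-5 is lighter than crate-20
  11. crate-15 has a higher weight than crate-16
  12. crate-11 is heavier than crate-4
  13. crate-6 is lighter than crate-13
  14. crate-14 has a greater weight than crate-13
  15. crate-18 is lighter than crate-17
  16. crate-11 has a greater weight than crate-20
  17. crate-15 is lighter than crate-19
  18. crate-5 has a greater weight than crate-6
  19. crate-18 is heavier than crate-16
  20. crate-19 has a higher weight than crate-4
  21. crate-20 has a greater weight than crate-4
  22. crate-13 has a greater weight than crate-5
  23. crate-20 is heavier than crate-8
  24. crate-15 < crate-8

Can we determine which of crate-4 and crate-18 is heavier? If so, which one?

undetermined

Following every chain through crate-4: above crate-4 we get crate-19, crate-20, crate-11, crate-17; below crate-4 we get crate-6, crate-5.
crate-18 is not reached, and no chain runs the other way from crate-18 to crate-4.
So the given relations leave the order of crate-4 and crate-18 undetermined.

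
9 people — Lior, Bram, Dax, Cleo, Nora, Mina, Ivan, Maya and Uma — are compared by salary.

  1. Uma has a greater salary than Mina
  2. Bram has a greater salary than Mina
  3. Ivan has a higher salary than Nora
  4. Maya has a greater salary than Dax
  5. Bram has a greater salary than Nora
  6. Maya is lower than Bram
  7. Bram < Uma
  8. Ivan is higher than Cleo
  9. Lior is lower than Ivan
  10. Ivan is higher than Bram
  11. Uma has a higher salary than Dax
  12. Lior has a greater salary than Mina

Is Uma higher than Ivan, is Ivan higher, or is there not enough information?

undetermined

Following every chain through Uma: below Uma we get Mina, Dax, Maya, Nora, Bram.
Ivan is not reached, and no chain runs the other way from Ivan to Uma.
So the given relations leave the order of Uma and Ivan undetermined.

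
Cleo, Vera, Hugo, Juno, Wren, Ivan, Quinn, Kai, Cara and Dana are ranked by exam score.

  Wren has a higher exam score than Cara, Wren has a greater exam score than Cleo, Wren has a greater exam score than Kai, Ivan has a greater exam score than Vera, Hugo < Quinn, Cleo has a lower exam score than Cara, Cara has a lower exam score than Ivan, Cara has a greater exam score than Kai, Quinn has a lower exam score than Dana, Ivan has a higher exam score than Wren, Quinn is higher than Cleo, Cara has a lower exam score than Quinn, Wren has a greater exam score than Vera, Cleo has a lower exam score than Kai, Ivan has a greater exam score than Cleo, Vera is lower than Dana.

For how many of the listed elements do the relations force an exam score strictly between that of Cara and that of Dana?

1

Chaining upward from Cara reaches: Quinn, Wren, Ivan.
Chaining downward from Dana reaches: Hugo, Vera, Cleo, Kai, Quinn.
Strictly between Cara and Dana are those in both lists: Quinn — 1 element.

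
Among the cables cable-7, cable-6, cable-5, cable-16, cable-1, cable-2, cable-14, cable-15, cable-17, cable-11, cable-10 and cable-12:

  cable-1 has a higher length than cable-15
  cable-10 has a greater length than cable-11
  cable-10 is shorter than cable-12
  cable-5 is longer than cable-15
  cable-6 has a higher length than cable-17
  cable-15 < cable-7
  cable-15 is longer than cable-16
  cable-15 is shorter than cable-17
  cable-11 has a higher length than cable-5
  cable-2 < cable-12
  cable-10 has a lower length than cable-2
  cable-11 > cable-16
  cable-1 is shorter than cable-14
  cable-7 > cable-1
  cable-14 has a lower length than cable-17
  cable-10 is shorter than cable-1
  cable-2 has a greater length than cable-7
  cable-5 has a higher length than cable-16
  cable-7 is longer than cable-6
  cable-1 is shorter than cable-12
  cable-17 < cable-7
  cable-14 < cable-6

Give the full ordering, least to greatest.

cable-16 < cable-15 < cable-5 < cable-11 < cable-10 < cable-1 < cable-14 < cable-17 < cable-6 < cable-7 < cable-2 < cable-12

Each adjacent pair is fixed by a given relation: cable-16 < cable-15; cable-15 < cable-5; cable-5 < cable-11; cable-11 < cable-10; cable-10 < cable-1; cable-1 < cable-14; cable-14 < cable-17; cable-17 < cable-6; cable-6 < cable-7; cable-7 < cable-2; cable-2 < cable-12. Chaining them end to end gives the full order.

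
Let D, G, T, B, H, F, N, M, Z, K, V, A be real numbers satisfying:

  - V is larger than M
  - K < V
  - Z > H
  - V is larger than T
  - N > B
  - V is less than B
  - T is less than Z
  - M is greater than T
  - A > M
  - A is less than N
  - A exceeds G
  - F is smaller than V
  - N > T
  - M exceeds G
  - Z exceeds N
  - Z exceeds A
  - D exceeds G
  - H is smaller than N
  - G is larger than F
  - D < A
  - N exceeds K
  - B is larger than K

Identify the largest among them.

F is not greatest since F < V; G is not greatest since G < A; H is not greatest since H < Z; T is not greatest since T < N; D is not greatest since D < A; M is not greatest since M < A; A is not greatest since A < Z; K is not greatest since K < N; V is not greatest since V < B; B is not greatest since B < N; N is not greatest since N < Z.
Only Z has nothing above it, so Z is the largest.

Z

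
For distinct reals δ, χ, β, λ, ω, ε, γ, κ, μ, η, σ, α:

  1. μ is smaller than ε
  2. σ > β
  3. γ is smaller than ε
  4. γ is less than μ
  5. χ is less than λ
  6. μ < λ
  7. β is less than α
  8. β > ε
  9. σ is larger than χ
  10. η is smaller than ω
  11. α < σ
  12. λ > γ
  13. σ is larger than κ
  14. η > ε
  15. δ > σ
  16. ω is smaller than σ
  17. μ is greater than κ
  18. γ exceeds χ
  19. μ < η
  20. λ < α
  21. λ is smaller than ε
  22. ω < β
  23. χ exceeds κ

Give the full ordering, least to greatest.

Nothing is placed below κ, so it is least; from there κ < χ; χ < γ; γ < μ; μ < λ; λ < ε; ε < η; η < ω; ω < β; β < α; α < σ; σ < δ, each given directly.

κ < χ < γ < μ < λ < ε < η < ω < β < α < σ < δ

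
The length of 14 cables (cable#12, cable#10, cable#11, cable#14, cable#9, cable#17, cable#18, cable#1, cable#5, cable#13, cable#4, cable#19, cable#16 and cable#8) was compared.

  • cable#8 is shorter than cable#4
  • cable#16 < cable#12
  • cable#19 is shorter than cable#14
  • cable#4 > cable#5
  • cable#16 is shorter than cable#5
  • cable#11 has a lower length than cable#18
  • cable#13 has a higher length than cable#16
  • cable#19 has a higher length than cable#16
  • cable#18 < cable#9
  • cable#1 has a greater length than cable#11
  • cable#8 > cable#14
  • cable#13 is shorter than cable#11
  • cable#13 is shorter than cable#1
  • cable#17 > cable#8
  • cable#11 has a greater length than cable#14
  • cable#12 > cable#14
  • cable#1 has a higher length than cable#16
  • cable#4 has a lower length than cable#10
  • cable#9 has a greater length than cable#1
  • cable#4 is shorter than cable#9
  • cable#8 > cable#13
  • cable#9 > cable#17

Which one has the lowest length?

cable#16

cable#5 is not least since cable#16 < cable#5; cable#19 is not least since cable#16 < cable#19; cable#13 is not least since cable#16 < cable#13; cable#14 is not least since cable#19 < cable#14; cable#8 is not least since cable#14 < cable#8; cable#12 is not least since cable#14 < cable#12; cable#11 is not least since cable#13 < cable#11; cable#1 is not least since cable#16 < cable#1; cable#17 is not least since cable#8 < cable#17; cable#4 is not least since cable#8 < cable#4; cable#18 is not least since cable#11 < cable#18; cable#10 is not least since cable#4 < cable#10; cable#9 is not least since cable#17 < cable#9.
Only cable#16 has nothing below it, so cable#16 is the lowest length.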